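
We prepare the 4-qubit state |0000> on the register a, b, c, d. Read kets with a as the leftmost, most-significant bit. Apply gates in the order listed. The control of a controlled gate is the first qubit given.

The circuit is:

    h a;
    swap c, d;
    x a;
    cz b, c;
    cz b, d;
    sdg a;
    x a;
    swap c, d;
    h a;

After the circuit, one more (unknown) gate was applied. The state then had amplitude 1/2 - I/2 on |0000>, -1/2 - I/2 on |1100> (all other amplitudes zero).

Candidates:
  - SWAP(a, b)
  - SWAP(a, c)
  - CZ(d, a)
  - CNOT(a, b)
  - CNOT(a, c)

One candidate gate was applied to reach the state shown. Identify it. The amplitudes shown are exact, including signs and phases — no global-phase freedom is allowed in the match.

The applied gate was CNOT(a, b).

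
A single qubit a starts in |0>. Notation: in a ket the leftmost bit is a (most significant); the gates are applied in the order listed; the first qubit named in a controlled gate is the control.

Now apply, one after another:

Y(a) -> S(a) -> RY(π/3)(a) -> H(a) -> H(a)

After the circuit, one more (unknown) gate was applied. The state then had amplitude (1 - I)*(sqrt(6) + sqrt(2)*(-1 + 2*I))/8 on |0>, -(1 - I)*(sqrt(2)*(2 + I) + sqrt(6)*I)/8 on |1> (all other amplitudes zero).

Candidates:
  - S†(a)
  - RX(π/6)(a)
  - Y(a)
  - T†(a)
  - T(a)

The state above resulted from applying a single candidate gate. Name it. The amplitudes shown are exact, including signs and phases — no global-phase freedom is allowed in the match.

The unique candidate consistent with the amplitudes is RX(π/6)(a). Key observation: gates 4-5 undo each other exactly, leaving only the rest of the circuit to track.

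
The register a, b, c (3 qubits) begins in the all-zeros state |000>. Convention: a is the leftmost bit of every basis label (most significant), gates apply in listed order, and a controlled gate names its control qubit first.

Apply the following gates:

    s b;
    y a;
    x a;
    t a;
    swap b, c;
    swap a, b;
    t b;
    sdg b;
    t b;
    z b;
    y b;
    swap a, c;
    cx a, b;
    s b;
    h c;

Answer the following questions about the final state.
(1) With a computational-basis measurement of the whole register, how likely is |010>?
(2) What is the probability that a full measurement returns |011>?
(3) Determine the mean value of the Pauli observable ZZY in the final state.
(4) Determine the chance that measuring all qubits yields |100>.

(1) Outcome |010> occurs with probability 1/2.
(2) The probability of measuring |011> is 1/2.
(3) The observable ZZY averages to 0.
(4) A full measurement returns |100> with probability 0.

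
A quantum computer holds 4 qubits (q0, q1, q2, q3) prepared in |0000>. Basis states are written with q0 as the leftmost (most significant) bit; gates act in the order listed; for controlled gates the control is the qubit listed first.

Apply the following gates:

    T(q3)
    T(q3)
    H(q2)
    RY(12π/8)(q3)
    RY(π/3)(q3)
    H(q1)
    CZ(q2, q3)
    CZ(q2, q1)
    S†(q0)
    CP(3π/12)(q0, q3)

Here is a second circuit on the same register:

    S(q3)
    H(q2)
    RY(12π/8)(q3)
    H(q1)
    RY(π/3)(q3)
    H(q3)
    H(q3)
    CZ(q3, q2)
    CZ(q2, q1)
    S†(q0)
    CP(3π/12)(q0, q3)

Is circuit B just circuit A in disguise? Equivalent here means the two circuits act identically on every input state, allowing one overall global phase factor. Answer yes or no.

Yes — the two circuits implement the same unitary up to a global phase.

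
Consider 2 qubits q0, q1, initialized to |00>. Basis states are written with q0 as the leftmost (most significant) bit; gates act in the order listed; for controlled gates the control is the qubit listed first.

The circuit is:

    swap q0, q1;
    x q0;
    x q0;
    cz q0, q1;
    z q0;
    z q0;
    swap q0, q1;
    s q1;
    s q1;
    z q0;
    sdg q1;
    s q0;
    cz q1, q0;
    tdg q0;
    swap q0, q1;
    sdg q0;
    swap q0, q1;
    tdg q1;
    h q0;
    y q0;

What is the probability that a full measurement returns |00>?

A full measurement returns |00> with probability 1/2.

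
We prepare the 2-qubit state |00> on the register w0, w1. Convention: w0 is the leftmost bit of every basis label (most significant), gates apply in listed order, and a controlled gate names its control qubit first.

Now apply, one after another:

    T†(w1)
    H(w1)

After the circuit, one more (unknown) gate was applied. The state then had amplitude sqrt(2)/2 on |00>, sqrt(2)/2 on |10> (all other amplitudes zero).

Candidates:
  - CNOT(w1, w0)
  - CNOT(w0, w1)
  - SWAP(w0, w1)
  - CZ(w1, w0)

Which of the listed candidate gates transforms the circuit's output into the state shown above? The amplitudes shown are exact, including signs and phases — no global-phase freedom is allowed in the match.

It was SWAP(w0, w1) that produced the state shown.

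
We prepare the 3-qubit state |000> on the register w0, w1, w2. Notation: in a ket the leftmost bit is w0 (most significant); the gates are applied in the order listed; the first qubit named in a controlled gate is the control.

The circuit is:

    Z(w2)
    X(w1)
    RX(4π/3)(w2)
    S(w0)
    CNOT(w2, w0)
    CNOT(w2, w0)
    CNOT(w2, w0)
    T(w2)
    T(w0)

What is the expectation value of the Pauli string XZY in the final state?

The expectation value of XZY is 0. Key observation: steps 6-7 multiply out to the identity, so the circuit reduces to the remaining gates.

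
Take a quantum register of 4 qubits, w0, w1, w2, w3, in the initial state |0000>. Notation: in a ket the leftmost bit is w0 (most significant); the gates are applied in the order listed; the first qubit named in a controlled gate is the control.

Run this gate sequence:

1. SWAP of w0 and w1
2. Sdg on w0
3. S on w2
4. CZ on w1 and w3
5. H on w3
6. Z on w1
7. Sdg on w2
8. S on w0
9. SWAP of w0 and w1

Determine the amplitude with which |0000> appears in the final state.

The amplitude on |0000> is sqrt(2)/2.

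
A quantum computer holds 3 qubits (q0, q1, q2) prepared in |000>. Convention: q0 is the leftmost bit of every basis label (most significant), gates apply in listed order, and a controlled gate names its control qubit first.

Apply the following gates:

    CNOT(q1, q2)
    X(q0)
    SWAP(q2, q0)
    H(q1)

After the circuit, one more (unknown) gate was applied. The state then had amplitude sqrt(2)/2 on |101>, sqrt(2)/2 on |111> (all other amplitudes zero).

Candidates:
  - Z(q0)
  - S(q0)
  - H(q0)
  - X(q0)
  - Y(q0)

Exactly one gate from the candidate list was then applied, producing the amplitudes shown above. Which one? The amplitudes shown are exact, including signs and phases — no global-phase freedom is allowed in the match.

The unique candidate consistent with the amplitudes is X(q0).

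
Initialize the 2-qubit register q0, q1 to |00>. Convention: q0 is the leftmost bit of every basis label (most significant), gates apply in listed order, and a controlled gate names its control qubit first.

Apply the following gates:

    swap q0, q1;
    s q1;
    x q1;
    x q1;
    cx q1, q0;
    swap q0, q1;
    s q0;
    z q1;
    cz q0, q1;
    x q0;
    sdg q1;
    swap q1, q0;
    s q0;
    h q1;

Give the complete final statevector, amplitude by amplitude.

The final amplitudes are sqrt(2)/2 on |00>, -sqrt(2)/2 on |01>, 0 on |10>, 0 on |11>. Key observation: the block from step 3 through step 4 cancels to the identity and can be dropped.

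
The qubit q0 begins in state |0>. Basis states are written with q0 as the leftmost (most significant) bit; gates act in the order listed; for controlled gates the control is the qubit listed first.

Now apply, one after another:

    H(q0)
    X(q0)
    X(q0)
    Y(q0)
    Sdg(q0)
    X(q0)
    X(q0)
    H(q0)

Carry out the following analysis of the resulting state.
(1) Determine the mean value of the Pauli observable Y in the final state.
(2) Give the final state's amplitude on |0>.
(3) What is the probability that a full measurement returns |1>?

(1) The expectation value of Y is -1.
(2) The amplitude on |0> is 1/2 - I/2.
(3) Outcome |1> occurs with probability 1/2.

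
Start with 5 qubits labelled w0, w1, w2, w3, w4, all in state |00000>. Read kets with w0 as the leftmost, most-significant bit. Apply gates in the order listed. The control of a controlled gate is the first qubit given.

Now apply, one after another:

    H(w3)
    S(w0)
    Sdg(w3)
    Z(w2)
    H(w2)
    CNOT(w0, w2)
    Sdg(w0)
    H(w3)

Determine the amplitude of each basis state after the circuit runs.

After the circuit, the state carries amplitude sqrt(2)*(1 - I)/4 on |00000>, sqrt(2)*(1 + I)/4 on |00010>, sqrt(2)*(1 - I)/4 on |00100>, sqrt(2)*(1 + I)/4 on |00110>, and 0 on every other basis state.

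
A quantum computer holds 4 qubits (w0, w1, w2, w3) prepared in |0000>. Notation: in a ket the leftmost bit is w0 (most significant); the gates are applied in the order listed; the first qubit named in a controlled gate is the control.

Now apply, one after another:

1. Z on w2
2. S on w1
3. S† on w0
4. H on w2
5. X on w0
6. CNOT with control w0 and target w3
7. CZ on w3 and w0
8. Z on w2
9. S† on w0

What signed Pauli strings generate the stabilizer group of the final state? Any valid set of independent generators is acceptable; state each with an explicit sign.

One valid set of independent stabilizer generators is -IIXI, -ZIII, +IZII, -IIIZ (any independent generating set of the same group is equally correct).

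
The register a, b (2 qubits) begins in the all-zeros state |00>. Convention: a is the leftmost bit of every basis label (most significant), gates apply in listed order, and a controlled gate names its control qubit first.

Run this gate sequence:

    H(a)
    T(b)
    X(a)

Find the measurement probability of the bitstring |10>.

A full measurement returns |10> with probability 1/2.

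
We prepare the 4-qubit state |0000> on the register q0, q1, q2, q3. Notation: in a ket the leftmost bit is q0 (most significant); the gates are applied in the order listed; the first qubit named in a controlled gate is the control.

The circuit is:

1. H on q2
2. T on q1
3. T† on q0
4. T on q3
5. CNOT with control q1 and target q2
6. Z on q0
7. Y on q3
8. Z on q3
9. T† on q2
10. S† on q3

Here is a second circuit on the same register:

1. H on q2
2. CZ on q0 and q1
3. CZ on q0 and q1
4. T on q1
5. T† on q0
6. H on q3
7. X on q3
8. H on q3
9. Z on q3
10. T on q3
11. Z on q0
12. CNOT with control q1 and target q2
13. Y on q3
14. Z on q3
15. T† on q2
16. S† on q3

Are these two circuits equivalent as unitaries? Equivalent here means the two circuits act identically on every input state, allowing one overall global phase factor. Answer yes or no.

Yes, they are equivalent — the unitaries differ by at most a global phase.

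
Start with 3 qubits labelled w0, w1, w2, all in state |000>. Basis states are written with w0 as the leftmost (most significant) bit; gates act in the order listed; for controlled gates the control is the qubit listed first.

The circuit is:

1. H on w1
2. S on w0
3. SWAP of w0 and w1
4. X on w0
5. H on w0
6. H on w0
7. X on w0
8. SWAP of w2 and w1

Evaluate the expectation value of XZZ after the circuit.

The observable XZZ averages to 1. Key observation: gates 4-7 undo each other exactly, leaving only the rest of the circuit to track.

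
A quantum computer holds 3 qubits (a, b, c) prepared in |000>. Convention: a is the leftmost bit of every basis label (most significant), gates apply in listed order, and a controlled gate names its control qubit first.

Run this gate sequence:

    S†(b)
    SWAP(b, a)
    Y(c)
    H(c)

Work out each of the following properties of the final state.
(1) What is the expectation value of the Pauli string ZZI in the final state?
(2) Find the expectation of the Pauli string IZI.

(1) The observable ZZI averages to 1.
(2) The expectation value of IZI is 1.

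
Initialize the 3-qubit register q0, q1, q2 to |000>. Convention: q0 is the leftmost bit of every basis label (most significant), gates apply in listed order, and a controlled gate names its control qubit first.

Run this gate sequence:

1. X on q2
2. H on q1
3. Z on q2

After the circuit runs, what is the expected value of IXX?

In the final state, IXX has expectation 0.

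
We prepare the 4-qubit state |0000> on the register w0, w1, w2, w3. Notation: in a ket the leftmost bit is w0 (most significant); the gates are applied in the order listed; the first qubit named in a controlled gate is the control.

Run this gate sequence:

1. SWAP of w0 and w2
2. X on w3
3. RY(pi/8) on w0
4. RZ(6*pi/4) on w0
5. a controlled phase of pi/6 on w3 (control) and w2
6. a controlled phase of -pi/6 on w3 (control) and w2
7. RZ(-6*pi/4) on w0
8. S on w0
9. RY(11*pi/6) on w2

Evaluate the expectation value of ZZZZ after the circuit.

In the final state, ZZZZ has expectation -sqrt(3*sqrt(2) + 6)/4. Key observation: steps 4-7 multiply out to the identity, so the circuit reduces to the remaining gates.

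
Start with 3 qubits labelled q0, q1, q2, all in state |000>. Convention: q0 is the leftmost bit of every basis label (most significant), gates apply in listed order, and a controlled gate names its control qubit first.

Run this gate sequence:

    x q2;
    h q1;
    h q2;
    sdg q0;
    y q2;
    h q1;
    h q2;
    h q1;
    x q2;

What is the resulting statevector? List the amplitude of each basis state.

The resulting statevector has amplitude sqrt(2)*I/2 on |001>, sqrt(2)*I/2 on |011>, and 0 on every other basis state.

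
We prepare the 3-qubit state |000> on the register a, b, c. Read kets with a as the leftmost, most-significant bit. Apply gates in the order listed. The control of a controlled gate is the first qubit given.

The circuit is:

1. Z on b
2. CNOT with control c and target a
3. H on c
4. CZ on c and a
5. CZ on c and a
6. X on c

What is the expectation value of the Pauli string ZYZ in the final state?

The expectation value of ZYZ is 0. Key observation: gates 4-5 undo each other exactly, leaving only the rest of the circuit to track.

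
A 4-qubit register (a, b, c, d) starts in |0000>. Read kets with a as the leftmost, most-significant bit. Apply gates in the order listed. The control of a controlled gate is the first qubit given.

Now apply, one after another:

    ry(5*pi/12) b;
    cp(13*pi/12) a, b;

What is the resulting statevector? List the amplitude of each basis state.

After the circuit, the state carries amplitude sqrt(6 - 3*sqrt(2))/4 + sqrt(sqrt(2) + 2)/4 on |0000>, -sqrt(2 - sqrt(2))/4 + sqrt(3*sqrt(2) + 6)/4 on |0100>, and 0 on every other basis state.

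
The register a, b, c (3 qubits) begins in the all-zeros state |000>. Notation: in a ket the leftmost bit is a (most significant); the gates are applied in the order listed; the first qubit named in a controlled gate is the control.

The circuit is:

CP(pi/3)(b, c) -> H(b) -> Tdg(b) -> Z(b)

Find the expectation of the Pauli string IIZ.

In the final state, IIZ has expectation 1.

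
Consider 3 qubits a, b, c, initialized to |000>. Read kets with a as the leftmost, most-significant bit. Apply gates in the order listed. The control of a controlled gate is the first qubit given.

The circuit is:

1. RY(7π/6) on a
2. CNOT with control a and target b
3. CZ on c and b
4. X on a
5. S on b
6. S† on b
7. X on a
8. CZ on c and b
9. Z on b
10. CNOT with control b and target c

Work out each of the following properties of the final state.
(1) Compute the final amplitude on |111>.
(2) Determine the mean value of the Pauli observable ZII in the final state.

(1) The final state's coefficient on |111> equals -sqrt(6)/4 - sqrt(2)/4. Key observation: the block from step 3 through step 8 cancels to the identity and can be dropped.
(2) In the final state, ZII has expectation -sqrt(3)/2.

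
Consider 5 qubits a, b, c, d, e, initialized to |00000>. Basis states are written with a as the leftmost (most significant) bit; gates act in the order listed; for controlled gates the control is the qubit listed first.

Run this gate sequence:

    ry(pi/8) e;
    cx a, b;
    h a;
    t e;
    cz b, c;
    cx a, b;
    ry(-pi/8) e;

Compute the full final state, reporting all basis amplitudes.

The resulting statevector has amplitude sqrt(2)*(sqrt(sqrt(2) + 2) + 2 + (2 - sqrt(sqrt(2) + 2))*exp(I*pi/4))/8 on |00000>, (-1/8 + exp(I*pi/4)/8)*sqrt(4 - 2*sqrt(2)) on |00001>, sqrt(2)*(sqrt(sqrt(2) + 2) + 2 + (2 - sqrt(sqrt(2) + 2))*exp(I*pi/4))/8 on |11000>, (-1/8 + exp(I*pi/4)/8)*sqrt(4 - 2*sqrt(2)) on |11001>, and 0 on every other basis state.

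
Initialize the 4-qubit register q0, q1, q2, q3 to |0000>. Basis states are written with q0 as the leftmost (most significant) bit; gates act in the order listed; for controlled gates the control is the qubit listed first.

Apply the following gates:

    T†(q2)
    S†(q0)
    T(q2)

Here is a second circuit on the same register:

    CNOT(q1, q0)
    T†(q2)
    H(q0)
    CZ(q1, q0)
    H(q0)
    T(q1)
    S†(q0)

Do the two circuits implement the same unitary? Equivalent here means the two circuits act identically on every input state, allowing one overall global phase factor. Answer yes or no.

No: there is an input state on which the two circuits produce genuinely different outputs (not merely differing by a phase).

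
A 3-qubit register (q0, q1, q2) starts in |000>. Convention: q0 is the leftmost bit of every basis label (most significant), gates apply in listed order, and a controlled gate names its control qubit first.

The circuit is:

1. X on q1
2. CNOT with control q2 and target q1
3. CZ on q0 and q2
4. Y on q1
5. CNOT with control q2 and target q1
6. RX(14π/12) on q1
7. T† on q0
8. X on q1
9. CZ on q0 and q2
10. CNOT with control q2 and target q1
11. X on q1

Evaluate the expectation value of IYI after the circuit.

The observable IYI averages to 1/2.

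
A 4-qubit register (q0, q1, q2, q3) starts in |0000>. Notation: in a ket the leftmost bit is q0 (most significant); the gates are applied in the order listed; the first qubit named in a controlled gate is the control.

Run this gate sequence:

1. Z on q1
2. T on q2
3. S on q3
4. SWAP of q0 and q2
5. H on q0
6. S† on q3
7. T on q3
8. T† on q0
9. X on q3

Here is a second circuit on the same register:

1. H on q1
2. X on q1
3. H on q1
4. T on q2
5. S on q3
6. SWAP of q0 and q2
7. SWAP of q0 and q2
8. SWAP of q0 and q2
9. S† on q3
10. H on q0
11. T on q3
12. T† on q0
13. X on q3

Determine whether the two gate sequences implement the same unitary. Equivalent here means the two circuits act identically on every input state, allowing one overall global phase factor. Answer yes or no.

Yes, they are equivalent — the unitaries differ by at most a global phase.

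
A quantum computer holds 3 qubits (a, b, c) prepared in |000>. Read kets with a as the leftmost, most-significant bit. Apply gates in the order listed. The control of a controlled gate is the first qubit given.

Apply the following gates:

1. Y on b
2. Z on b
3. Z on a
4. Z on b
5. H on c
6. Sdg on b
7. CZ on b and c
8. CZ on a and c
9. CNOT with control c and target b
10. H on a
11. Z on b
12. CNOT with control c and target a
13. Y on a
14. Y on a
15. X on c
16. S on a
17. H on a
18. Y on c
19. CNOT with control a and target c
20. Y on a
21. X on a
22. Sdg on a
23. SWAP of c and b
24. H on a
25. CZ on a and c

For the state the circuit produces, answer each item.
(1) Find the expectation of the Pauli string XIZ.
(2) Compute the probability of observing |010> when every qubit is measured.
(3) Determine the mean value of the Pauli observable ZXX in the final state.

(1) The observable XIZ averages to 0.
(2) The probability of measuring |010> is 1/8.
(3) The expectation value of ZXX is -1.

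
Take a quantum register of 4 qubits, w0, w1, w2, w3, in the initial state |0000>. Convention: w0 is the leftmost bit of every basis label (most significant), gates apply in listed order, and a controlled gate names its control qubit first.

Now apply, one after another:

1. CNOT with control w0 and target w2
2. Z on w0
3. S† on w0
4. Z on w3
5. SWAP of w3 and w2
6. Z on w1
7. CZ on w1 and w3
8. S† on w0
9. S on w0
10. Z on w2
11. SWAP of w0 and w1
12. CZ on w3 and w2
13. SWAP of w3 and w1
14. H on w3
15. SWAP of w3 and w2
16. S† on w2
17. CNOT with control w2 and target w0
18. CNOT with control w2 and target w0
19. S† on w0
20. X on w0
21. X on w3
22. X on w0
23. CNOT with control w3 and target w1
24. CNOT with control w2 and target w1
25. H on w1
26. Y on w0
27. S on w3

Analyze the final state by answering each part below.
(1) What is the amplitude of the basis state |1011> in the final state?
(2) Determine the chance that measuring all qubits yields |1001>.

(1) |1011> carries amplitude I/2 in the final state. Key observation: the block from step 17 through step 18 cancels to the identity and can be dropped.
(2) The probability of measuring |1001> is 1/4.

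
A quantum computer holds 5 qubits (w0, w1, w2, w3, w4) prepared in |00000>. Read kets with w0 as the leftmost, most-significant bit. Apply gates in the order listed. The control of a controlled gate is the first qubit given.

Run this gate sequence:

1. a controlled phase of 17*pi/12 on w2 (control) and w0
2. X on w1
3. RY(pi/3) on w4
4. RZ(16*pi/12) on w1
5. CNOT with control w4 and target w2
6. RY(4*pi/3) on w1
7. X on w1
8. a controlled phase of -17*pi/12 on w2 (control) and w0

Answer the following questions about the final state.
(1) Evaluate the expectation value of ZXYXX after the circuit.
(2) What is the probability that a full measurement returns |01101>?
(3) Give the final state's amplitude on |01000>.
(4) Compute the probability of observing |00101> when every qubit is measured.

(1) In the final state, ZXYXX has expectation 0.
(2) A full measurement returns |01101> with probability 3/16.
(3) The final state's coefficient on |01000> equals -3*exp(2*I*pi/3)/4.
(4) A full measurement returns |00101> with probability 1/16.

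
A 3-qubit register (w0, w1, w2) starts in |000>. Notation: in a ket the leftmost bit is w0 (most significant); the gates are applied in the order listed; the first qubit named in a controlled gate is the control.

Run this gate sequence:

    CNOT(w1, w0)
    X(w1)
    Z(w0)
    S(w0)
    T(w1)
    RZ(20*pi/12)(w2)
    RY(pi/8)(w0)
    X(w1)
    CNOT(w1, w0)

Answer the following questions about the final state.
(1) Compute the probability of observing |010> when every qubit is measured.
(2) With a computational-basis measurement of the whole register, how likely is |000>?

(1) The probability of measuring |010> is 0.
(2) The probability of measuring |000> is cos(pi/16)**2.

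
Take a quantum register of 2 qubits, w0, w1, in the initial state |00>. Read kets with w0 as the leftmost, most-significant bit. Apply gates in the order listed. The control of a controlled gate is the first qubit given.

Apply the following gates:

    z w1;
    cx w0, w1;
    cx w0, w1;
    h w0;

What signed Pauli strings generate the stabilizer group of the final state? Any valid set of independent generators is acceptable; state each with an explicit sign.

The stabilizer group can be generated by +XI, +IZ, among other valid generating sets. Key observation: the block from step 2 through step 3 cancels to the identity and can be dropped.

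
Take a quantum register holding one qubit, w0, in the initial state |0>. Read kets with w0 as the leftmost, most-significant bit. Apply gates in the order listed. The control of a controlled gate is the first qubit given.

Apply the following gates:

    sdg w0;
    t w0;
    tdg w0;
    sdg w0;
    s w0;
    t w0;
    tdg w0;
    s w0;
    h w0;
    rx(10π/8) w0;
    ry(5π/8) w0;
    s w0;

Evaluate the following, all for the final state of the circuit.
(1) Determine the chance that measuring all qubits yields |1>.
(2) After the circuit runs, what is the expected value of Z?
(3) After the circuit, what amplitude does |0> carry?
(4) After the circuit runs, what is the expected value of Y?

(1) A full measurement returns |1> with probability sqrt(sqrt(2) + 2)/4 + 1/2. Key observation: steps 1-8 multiply out to the identity, so the circuit reduces to the remaining gates.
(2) In the final state, Z has expectation -sqrt(sqrt(2) + 2)/2.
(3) The final state's coefficient on |0> equals -sqrt(2)*sqrt(1/2 - sqrt(2)/4)*cos(5*pi/16)/2 + sqrt(2)*sqrt(1/2 - sqrt(2)/4)*sin(5*pi/16)/2 - sqrt(2)*I*sqrt(sqrt(2)/4 + 1/2)*cos(5*pi/16)/2 + sqrt(2)*I*sqrt(sqrt(2)/4 + 1/2)*sin(5*pi/16)/2.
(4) In the final state, Y has expectation -sqrt(2 - sqrt(2))/2.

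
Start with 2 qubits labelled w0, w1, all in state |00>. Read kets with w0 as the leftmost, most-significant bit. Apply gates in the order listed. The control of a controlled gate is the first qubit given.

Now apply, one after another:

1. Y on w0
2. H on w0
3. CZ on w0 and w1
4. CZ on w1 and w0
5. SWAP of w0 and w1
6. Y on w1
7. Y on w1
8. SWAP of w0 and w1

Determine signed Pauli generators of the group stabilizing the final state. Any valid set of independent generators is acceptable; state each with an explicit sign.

One valid set of independent stabilizer generators is -XI, +IZ (any independent generating set of the same group is equally correct).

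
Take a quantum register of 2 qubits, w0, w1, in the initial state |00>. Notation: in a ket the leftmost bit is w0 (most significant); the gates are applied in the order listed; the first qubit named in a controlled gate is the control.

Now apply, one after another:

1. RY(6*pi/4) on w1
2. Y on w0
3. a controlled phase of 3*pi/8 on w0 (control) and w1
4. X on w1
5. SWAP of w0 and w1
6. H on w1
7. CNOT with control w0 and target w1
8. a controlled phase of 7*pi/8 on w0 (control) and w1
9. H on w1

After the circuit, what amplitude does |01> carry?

The amplitude on |01> is sqrt(2)*exp(7*I*pi/8)/2.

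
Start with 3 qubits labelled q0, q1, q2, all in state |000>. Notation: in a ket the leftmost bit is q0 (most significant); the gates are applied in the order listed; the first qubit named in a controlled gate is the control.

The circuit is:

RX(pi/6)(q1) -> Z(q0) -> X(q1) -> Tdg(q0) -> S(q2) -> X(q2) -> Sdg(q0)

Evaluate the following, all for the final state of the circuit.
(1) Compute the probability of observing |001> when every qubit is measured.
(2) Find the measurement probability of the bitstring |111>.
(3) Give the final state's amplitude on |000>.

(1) A full measurement returns |001> with probability 1/2 - sqrt(3)/4.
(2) The probability of measuring |111> is 0.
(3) The amplitude on |000> is 0.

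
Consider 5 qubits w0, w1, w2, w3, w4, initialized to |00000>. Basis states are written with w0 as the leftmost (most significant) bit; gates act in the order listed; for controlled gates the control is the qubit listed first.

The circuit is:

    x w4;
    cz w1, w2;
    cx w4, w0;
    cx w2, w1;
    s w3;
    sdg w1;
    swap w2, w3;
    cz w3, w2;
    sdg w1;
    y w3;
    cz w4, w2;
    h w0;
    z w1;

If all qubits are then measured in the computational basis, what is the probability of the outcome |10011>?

Outcome |10011> occurs with probability 1/2.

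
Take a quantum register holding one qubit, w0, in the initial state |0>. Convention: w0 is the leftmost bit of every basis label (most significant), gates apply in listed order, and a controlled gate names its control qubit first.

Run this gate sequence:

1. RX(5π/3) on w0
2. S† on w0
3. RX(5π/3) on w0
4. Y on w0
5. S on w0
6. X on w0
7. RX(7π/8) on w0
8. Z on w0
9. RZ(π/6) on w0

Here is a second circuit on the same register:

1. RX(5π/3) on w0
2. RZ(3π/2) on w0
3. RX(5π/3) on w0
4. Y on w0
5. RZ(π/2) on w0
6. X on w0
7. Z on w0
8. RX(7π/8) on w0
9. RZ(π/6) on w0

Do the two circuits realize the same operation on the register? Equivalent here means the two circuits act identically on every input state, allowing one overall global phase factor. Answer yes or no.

No — the two circuits implement different unitaries, even allowing a global phase.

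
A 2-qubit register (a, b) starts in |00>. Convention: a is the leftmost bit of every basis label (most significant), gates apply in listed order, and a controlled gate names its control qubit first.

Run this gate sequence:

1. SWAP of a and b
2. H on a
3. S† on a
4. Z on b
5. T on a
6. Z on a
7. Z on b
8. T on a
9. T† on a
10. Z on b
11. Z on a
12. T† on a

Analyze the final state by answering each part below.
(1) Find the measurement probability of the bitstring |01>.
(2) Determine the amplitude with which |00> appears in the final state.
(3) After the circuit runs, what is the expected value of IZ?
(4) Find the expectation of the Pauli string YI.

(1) The probability of measuring |01> is 0. Key observation: steps 5-12 multiply out to the identity, so the circuit reduces to the remaining gates.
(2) |00> carries amplitude sqrt(2)/2 in the final state.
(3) The observable IZ averages to 1.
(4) In the final state, YI has expectation -1.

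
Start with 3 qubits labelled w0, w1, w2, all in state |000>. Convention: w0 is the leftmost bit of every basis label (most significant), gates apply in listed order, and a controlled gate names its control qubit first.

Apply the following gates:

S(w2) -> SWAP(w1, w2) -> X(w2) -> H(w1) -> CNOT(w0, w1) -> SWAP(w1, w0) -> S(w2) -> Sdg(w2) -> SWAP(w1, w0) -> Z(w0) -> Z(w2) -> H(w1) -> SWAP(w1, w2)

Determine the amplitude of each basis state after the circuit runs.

After the circuit, the state carries amplitude -1 on |010>, and 0 on every other basis state. Key observation: gates 6-9 undo each other exactly, leaving only the rest of the circuit to track.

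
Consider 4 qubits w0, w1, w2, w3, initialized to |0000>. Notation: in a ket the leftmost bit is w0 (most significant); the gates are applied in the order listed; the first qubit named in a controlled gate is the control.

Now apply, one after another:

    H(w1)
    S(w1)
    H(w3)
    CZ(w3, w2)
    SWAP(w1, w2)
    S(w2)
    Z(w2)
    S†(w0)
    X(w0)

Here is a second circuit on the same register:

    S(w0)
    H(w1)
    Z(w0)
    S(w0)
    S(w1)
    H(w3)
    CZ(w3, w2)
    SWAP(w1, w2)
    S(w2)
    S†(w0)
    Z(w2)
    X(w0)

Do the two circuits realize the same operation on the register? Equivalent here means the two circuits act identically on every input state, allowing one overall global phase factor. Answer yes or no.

Yes, they are equivalent — the unitaries differ by at most a global phase.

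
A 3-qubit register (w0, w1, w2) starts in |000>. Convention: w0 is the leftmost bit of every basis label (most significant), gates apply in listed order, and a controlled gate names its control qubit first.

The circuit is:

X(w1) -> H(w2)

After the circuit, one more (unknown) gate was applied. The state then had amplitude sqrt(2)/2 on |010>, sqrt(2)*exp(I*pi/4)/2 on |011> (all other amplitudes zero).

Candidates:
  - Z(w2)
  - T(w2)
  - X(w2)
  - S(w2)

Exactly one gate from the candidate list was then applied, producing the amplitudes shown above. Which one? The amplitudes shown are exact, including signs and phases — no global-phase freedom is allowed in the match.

It was T(w2) that produced the state shown.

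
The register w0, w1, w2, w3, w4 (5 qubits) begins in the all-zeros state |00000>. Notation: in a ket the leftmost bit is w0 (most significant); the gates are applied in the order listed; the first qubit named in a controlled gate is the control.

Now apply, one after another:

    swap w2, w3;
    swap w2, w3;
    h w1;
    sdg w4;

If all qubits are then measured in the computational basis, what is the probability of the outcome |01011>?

A full measurement returns |01011> with probability 0. Key observation: steps 1-2 multiply out to the identity, so the circuit reduces to the remaining gates.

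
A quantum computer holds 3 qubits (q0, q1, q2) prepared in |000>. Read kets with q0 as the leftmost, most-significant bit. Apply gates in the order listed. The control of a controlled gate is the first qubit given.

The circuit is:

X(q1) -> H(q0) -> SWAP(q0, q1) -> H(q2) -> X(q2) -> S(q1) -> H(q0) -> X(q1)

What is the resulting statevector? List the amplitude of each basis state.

The final amplitudes are sqrt(2)*I/4 on |000>, sqrt(2)*I/4 on |001>, sqrt(2)/4 on |010>, sqrt(2)/4 on |011>, -sqrt(2)*I/4 on |100>, -sqrt(2)*I/4 on |101>, -sqrt(2)/4 on |110>, -sqrt(2)/4 on |111>.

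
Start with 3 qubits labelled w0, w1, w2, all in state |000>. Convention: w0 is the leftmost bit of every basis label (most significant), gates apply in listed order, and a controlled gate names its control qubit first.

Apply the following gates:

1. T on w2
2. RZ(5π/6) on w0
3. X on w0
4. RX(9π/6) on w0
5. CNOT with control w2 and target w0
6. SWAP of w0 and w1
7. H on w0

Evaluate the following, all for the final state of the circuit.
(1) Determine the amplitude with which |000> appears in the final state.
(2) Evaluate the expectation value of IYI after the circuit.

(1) The final state's coefficient on |000> equals -exp(I*pi/12)/2.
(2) In the final state, IYI has expectation -1.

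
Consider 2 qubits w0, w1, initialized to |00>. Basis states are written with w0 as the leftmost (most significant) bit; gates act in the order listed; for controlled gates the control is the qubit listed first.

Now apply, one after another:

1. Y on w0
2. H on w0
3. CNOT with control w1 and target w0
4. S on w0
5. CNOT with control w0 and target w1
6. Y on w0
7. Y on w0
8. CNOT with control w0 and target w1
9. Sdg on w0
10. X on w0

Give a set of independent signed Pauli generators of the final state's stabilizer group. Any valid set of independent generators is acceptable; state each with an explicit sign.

The stabilizer group can be generated by -XI, +IZ, among other valid generating sets.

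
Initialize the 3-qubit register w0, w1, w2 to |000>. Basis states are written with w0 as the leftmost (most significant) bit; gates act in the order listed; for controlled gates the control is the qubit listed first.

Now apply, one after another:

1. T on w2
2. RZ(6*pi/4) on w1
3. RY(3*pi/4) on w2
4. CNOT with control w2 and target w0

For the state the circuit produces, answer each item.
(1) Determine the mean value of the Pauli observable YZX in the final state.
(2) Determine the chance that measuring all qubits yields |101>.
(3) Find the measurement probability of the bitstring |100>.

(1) The observable YZX averages to 0.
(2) The probability of measuring |101> is sqrt(2)/4 + 1/2.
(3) The probability of measuring |100> is 0.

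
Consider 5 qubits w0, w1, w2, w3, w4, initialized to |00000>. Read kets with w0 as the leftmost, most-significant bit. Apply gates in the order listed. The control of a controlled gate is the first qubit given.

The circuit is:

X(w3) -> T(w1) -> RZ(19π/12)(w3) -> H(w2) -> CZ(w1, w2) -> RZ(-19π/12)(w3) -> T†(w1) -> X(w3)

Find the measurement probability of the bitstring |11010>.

Outcome |11010> occurs with probability 0.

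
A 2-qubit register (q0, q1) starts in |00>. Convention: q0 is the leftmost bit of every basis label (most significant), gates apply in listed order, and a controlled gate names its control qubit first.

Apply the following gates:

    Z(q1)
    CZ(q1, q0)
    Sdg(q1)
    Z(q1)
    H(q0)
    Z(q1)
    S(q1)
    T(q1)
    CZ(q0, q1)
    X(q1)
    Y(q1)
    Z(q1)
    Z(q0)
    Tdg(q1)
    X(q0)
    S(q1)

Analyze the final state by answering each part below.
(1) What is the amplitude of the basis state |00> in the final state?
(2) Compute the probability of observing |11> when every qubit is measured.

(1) |00> carries amplitude sqrt(2)*I/2 in the final state.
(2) A full measurement returns |11> with probability 0.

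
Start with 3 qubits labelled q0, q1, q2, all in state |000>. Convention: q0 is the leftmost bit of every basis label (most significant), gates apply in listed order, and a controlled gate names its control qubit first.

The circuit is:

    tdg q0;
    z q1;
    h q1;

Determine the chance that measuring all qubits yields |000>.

A full measurement returns |000> with probability 1/2.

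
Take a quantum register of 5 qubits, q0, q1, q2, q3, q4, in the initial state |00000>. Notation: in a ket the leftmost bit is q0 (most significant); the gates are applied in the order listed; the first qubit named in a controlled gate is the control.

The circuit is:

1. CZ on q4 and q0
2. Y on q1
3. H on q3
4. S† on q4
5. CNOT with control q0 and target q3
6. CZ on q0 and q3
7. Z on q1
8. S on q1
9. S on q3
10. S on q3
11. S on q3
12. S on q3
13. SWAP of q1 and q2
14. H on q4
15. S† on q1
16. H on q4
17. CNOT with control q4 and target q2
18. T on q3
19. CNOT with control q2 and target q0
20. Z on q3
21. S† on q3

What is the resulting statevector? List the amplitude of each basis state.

The final amplitudes are sqrt(2)/2 on |10100>, sqrt(2)*exp(3*I*pi/4)/2 on |10110>, and 0 on every other basis state. Key observation: gates 9-12 undo each other exactly, leaving only the rest of the circuit to track.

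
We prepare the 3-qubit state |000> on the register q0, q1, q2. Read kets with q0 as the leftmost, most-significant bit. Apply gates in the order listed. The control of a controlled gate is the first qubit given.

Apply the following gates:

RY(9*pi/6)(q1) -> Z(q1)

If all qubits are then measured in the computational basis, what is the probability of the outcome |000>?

The probability of measuring |000> is 1/2.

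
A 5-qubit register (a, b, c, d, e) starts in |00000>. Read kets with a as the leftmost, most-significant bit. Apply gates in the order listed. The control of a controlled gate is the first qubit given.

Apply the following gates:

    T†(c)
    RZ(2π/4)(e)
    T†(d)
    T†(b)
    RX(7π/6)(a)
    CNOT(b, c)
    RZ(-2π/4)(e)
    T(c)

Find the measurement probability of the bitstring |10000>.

A full measurement returns |10000> with probability sqrt(3)/4 + 1/2.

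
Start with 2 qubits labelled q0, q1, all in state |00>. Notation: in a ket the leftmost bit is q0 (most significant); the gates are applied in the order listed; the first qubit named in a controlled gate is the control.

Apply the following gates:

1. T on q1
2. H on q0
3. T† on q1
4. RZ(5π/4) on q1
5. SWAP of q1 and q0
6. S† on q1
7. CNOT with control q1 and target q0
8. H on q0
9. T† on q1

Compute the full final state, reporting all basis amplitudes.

After the circuit, the state carries amplitude -exp(3*I*pi/8)/2 on |00>, exp(5*I*pi/8)/2 on |01>, -exp(3*I*pi/8)/2 on |10>, -exp(5*I*pi/8)/2 on |11>.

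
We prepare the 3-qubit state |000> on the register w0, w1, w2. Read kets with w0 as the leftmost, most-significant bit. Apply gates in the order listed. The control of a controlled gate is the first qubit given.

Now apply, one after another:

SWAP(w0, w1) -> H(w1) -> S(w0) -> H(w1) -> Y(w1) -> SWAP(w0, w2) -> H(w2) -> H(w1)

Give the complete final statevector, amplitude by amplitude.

The final amplitudes are I/2 on |000>, I/2 on |001>, -I/2 on |010>, -I/2 on |011>, 0 on |100>, 0 on |101>, 0 on |110>, 0 on |111>.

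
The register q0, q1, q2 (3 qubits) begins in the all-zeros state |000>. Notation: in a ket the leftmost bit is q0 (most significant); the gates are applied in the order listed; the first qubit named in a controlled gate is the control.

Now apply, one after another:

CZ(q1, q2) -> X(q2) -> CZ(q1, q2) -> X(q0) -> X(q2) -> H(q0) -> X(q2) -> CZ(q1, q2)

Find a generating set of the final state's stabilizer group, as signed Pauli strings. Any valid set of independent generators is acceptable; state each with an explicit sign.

One valid set of independent stabilizer generators is -XII, +IZI, -IIZ (any independent generating set of the same group is equally correct).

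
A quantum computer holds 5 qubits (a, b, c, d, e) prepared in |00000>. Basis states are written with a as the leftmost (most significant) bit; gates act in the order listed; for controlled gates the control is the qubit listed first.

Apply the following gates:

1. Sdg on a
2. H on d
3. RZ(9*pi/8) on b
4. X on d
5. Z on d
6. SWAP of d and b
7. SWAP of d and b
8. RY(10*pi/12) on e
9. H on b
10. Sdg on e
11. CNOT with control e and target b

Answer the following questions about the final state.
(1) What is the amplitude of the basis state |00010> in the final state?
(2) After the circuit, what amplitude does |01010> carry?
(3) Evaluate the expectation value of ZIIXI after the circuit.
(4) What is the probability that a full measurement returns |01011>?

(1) The final state's coefficient on |00010> equals (-sqrt(2) + sqrt(6))*exp(7*I*pi/16)/8.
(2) |01010> carries amplitude (-sqrt(2) + sqrt(6))*exp(7*I*pi/16)/8 in the final state.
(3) The expectation value of ZIIXI is -1.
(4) A full measurement returns |01011> with probability sqrt(3)/16 + 1/8.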